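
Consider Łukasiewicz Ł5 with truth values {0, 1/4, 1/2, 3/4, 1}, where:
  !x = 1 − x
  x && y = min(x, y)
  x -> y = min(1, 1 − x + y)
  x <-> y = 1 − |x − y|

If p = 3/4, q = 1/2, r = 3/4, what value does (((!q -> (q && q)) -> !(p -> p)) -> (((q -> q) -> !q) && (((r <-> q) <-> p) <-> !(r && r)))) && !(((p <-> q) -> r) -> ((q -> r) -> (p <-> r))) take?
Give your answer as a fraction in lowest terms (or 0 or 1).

!q = !1/2 = 1/2
q && q = 1/2 && 1/2 = 1/2
!q -> (q && q) = 1/2 -> 1/2 = 1
p -> p = 3/4 -> 3/4 = 1
!(p -> p) = !1 = 0
(!q -> (q && q)) -> !(p -> p) = 1 -> 0 = 0
q -> q = 1/2 -> 1/2 = 1
!q = !1/2 = 1/2
(q -> q) -> !q = 1 -> 1/2 = 1/2
r <-> q = 3/4 <-> 1/2 = 3/4
(r <-> q) <-> p = 3/4 <-> 3/4 = 1
r && r = 3/4 && 3/4 = 3/4
!(r && r) = !3/4 = 1/4
((r <-> q) <-> p) <-> !(r && r) = 1 <-> 1/4 = 1/4
((q -> q) -> !q) && (((r <-> q) <-> p) <-> !(r && r)) = 1/2 && 1/4 = 1/4
((!q -> (q && q)) -> !(p -> p)) -> (((q -> q) -> !q) && (((r <-> q) <-> p) <-> !(r && r))) = 0 -> 1/4 = 1
p <-> q = 3/4 <-> 1/2 = 3/4
(p <-> q) -> r = 3/4 -> 3/4 = 1
q -> r = 1/2 -> 3/4 = 1
p <-> r = 3/4 <-> 3/4 = 1
(q -> r) -> (p <-> r) = 1 -> 1 = 1
((p <-> q) -> r) -> ((q -> r) -> (p <-> r)) = 1 -> 1 = 1
!(((p <-> q) -> r) -> ((q -> r) -> (p <-> r))) = !1 = 0
(((!q -> (q && q)) -> !(p -> p)) -> (((q -> q) -> !q) && (((r <-> q) <-> p) <-> !(r && r)))) && !(((p <-> q) -> r) -> ((q -> r) -> (p <-> r))) = 1 && 0 = 0

0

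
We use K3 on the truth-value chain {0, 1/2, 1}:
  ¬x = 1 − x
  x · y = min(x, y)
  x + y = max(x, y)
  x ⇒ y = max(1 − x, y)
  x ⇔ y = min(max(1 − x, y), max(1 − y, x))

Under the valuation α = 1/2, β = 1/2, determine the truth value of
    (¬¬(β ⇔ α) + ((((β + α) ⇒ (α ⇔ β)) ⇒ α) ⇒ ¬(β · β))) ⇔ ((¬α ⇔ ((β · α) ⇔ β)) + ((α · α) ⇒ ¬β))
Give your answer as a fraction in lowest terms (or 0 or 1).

β ⇔ α = 1/2 ⇔ 1/2 = 1/2
¬(β ⇔ α) = ¬1/2 = 1/2
¬¬(β ⇔ α) = ¬1/2 = 1/2
β + α = 1/2 + 1/2 = 1/2
α ⇔ β = 1/2 ⇔ 1/2 = 1/2
(β + α) ⇒ (α ⇔ β) = 1/2 ⇒ 1/2 = 1/2
((β + α) ⇒ (α ⇔ β)) ⇒ α = 1/2 ⇒ 1/2 = 1/2
β · β = 1/2 · 1/2 = 1/2
¬(β · β) = ¬1/2 = 1/2
(((β + α) ⇒ (α ⇔ β)) ⇒ α) ⇒ ¬(β · β) = 1/2 ⇒ 1/2 = 1/2
¬¬(β ⇔ α) + ((((β + α) ⇒ (α ⇔ β)) ⇒ α) ⇒ ¬(β · β)) = 1/2 + 1/2 = 1/2
¬α = ¬1/2 = 1/2
β · α = 1/2 · 1/2 = 1/2
(β · α) ⇔ β = 1/2 ⇔ 1/2 = 1/2
¬α ⇔ ((β · α) ⇔ β) = 1/2 ⇔ 1/2 = 1/2
α · α = 1/2 · 1/2 = 1/2
¬β = ¬1/2 = 1/2
(α · α) ⇒ ¬β = 1/2 ⇒ 1/2 = 1/2
(¬α ⇔ ((β · α) ⇔ β)) + ((α · α) ⇒ ¬β) = 1/2 + 1/2 = 1/2
(¬¬(β ⇔ α) + ((((β + α) ⇒ (α ⇔ β)) ⇒ α) ⇒ ¬(β · β))) ⇔ ((¬α ⇔ ((β · α) ⇔ β)) + ((α · α) ⇒ ¬β)) = 1/2 ⇔ 1/2 = 1/2

1/2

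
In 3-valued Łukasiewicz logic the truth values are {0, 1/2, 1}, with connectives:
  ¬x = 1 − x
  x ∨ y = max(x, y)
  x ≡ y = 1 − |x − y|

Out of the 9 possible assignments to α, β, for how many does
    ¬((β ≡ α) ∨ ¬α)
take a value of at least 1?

1

α = 0, β = 0 ↦ 0  <
α = 0, β = 1/2 ↦ 0  <
α = 0, β = 1 ↦ 0  <
α = 1/2, β = 0 ↦ 1/2  <
α = 1/2, β = 1/2 ↦ 0  <
α = 1/2, β = 1 ↦ 1/2  <
α = 1, β = 0 ↦ 1  ≥
α = 1, β = 1/2 ↦ 1/2  <
α = 1, β = 1 ↦ 0  <
So 1 of the 9 assignments meets the threshold.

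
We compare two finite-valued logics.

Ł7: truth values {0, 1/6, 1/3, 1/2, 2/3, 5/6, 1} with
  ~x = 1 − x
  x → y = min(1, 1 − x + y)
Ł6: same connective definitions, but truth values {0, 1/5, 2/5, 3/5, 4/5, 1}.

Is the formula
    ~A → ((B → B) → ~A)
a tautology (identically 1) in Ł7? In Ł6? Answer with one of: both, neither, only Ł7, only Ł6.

both

In Ł7: every assignment gives 1 — tautology.
In Ł6: every assignment gives 1 — tautology.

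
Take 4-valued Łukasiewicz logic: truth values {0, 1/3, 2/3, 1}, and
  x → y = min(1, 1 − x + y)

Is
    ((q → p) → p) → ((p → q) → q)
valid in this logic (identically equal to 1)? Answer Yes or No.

p = 0, q = 0 ↦ 1
p = 0, q = 1/3 ↦ 1
p = 0, q = 2/3 ↦ 1
p = 0, q = 1 ↦ 1
p = 1/3, q = 0 ↦ 1
p = 1/3, q = 1/3 ↦ 1
p = 1/3, q = 2/3 ↦ 1
p = 1/3, q = 1 ↦ 1
p = 2/3, q = 0 ↦ 1
p = 2/3, q = 1/3 ↦ 1
p = 2/3, q = 2/3 ↦ 1
p = 2/3, q = 1 ↦ 1
p = 1, q = 0 ↦ 1
p = 1, q = 1/3 ↦ 1
p = 1, q = 2/3 ↦ 1
p = 1, q = 1 ↦ 1
Every assignment gives a value ≥ 1.

Yes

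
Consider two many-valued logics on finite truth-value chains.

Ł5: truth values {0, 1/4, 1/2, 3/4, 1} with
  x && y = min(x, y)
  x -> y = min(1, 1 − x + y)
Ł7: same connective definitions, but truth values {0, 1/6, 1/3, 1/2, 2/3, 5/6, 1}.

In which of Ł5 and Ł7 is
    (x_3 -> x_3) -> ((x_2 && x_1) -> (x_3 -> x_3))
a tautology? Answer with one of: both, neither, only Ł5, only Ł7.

In Ł5: every assignment gives 1 — tautology.
In Ł7: every assignment gives 1 — tautology.

both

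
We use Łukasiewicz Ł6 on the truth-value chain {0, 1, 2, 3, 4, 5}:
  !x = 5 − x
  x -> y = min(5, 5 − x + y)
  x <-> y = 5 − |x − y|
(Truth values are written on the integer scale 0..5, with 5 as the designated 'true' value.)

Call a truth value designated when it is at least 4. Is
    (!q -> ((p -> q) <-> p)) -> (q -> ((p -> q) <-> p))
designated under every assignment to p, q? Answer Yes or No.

Counterexample: take p = 0, q = 4.
!q = !4 = 1
p -> q = 0 -> 4 = 5
(p -> q) <-> p = 5 <-> 0 = 0
!q -> ((p -> q) <-> p) = 1 -> 0 = 4
p -> q = 0 -> 4 = 5
(p -> q) <-> p = 5 <-> 0 = 0
q -> ((p -> q) <-> p) = 4 -> 0 = 1
(!q -> ((p -> q) <-> p)) -> (q -> ((p -> q) <-> p)) = 4 -> 1 = 2
This gives 2, which is below 4.

No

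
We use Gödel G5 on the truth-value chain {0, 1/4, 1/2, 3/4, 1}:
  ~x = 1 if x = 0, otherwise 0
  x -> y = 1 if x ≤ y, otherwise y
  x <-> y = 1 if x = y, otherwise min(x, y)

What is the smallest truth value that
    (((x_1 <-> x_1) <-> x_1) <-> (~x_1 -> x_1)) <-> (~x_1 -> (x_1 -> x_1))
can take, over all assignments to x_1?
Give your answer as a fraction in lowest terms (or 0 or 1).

Take x_1 = 1/4:
x_1 <-> x_1 = 1/4 <-> 1/4 = 1
(x_1 <-> x_1) <-> x_1 = 1 <-> 1/4 = 1/4
~x_1 = ~1/4 = 0
~x_1 -> x_1 = 0 -> 1/4 = 1
((x_1 <-> x_1) <-> x_1) <-> (~x_1 -> x_1) = 1/4 <-> 1 = 1/4
~x_1 = ~1/4 = 0
x_1 -> x_1 = 1/4 -> 1/4 = 1
~x_1 -> (x_1 -> x_1) = 0 -> 1 = 1
(((x_1 <-> x_1) <-> x_1) <-> (~x_1 -> x_1)) <-> (~x_1 -> (x_1 -> x_1)) = 1/4 <-> 1 = 1/4
No assignment yields a value below 1/4, so this is the minimum.

1/4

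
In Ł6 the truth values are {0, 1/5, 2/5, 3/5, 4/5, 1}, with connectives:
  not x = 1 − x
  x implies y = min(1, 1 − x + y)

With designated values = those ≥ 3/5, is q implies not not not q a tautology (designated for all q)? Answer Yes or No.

No

Counterexample: take q = 4/5.
not q = not 4/5 = 1/5
not not q = not 1/5 = 4/5
not not not q = not 4/5 = 1/5
q implies not not not q = 4/5 implies 1/5 = 2/5
This gives 2/5, which is below 3/5.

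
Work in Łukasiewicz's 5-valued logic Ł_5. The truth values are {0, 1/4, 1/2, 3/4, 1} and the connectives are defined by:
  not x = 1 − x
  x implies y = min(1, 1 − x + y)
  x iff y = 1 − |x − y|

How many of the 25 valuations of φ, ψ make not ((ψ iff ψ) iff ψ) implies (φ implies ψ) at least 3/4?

21

value 1: 19 assignments (counts)
value 3/4: 2 assignments (counts)
value 1/2: 2 assignments
value 1/4: 1 assignment
value 0: 1 assignment
So 21 of the 25 assignments meet the threshold.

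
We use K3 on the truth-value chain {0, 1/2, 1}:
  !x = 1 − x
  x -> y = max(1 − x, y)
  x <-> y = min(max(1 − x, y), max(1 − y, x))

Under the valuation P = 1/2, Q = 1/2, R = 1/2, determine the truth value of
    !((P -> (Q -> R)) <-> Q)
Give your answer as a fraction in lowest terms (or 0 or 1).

Q -> R = 1/2 -> 1/2 = 1/2
P -> (Q -> R) = 1/2 -> 1/2 = 1/2
(P -> (Q -> R)) <-> Q = 1/2 <-> 1/2 = 1/2
!((P -> (Q -> R)) <-> Q) = !1/2 = 1/2

1/2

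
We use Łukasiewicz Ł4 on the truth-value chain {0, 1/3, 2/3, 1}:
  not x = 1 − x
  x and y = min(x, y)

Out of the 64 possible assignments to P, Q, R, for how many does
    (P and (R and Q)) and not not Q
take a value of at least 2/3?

8

value 1: 1 assignment (counts)
value 2/3: 7 assignments (counts)
value 1/3: 19 assignments
value 0: 37 assignments
So 8 of the 64 assignments meet the threshold.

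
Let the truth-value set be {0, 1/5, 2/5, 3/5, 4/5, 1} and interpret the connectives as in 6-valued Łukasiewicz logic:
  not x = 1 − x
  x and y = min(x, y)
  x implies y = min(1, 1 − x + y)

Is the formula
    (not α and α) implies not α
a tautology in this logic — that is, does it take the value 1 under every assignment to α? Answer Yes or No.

α = 0 ↦ 1
α = 1/5 ↦ 1
α = 2/5 ↦ 1
α = 3/5 ↦ 1
α = 4/5 ↦ 1
α = 1 ↦ 1
Every assignment gives a value ≥ 1.

Yes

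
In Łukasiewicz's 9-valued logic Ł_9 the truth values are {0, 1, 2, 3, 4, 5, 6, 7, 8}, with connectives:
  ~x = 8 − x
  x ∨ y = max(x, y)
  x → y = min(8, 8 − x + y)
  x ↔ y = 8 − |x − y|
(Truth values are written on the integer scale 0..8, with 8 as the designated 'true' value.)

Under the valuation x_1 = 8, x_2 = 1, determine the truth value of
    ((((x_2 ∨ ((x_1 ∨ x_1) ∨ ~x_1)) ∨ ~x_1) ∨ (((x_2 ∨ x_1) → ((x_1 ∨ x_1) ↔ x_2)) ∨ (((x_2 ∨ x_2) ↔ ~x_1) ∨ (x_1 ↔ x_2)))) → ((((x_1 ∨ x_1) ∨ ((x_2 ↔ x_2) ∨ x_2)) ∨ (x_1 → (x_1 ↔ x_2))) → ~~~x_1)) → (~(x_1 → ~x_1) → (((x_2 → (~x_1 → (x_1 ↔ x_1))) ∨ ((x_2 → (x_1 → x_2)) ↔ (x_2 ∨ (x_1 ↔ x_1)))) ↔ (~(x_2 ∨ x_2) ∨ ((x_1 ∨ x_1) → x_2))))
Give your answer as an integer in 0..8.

8

x_1 ∨ x_1 = 8 ∨ 8 = 8
~x_1 = ~8 = 0
(x_1 ∨ x_1) ∨ ~x_1 = 8 ∨ 0 = 8
x_2 ∨ ((x_1 ∨ x_1) ∨ ~x_1) = 1 ∨ 8 = 8
~x_1 = ~8 = 0
(x_2 ∨ ((x_1 ∨ x_1) ∨ ~x_1)) ∨ ~x_1 = 8 ∨ 0 = 8
x_2 ∨ x_1 = 1 ∨ 8 = 8
x_1 ∨ x_1 = 8 ∨ 8 = 8
(x_1 ∨ x_1) ↔ x_2 = 8 ↔ 1 = 1
(x_2 ∨ x_1) → ((x_1 ∨ x_1) ↔ x_2) = 8 → 1 = 1
x_2 ∨ x_2 = 1 ∨ 1 = 1
~x_1 = ~8 = 0
(x_2 ∨ x_2) ↔ ~x_1 = 1 ↔ 0 = 7
x_1 ↔ x_2 = 8 ↔ 1 = 1
((x_2 ∨ x_2) ↔ ~x_1) ∨ (x_1 ↔ x_2) = 7 ∨ 1 = 7
((x_2 ∨ x_1) → ((x_1 ∨ x_1) ↔ x_2)) ∨ (((x_2 ∨ x_2) ↔ ~x_1) ∨ (x_1 ↔ x_2)) = 1 ∨ 7 = 7
((x_2 ∨ ((x_1 ∨ x_1) ∨ ~x_1)) ∨ ~x_1) ∨ (((x_2 ∨ x_1) → ((x_1 ∨ x_1) ↔ x_2)) ∨ (((x_2 ∨ x_2) ↔ ~x_1) ∨ (x_1 ↔ x_2))) = 8 ∨ 7 = 8
x_1 ∨ x_1 = 8 ∨ 8 = 8
x_2 ↔ x_2 = 1 ↔ 1 = 8
(x_2 ↔ x_2) ∨ x_2 = 8 ∨ 1 = 8
(x_1 ∨ x_1) ∨ ((x_2 ↔ x_2) ∨ x_2) = 8 ∨ 8 = 8
x_1 ↔ x_2 = 8 ↔ 1 = 1
x_1 → (x_1 ↔ x_2) = 8 → 1 = 1
((x_1 ∨ x_1) ∨ ((x_2 ↔ x_2) ∨ x_2)) ∨ (x_1 → (x_1 ↔ x_2)) = 8 ∨ 1 = 8
~x_1 = ~8 = 0
~~x_1 = ~0 = 8
~~~x_1 = ~8 = 0
(((x_1 ∨ x_1) ∨ ((x_2 ↔ x_2) ∨ x_2)) ∨ (x_1 → (x_1 ↔ x_2))) → ~~~x_1 = 8 → 0 = 0
(((x_2 ∨ ((x_1 ∨ x_1) ∨ ~x_1)) ∨ ~x_1) ∨ (((x_2 ∨ x_1) → ((x_1 ∨ x_1) ↔ x_2)) ∨ (((x_2 ∨ x_2) ↔ ~x_1) ∨ (x_1 ↔ x_2)))) → ((((x_1 ∨ x_1) ∨ ((x_2 ↔ x_2) ∨ x_2)) ∨ (x_1 → (x_1 ↔ x_2))) → ~~~x_1) = 8 → 0 = 0
~x_1 = ~8 = 0
x_1 → ~x_1 = 8 → 0 = 0
~(x_1 → ~x_1) = ~0 = 8
~x_1 = ~8 = 0
x_1 ↔ x_1 = 8 ↔ 8 = 8
~x_1 → (x_1 ↔ x_1) = 0 → 8 = 8
x_2 → (~x_1 → (x_1 ↔ x_1)) = 1 → 8 = 8
x_1 → x_2 = 8 → 1 = 1
x_2 → (x_1 → x_2) = 1 → 1 = 8
x_1 ↔ x_1 = 8 ↔ 8 = 8
x_2 ∨ (x_1 ↔ x_1) = 1 ∨ 8 = 8
(x_2 → (x_1 → x_2)) ↔ (x_2 ∨ (x_1 ↔ x_1)) = 8 ↔ 8 = 8
(x_2 → (~x_1 → (x_1 ↔ x_1))) ∨ ((x_2 → (x_1 → x_2)) ↔ (x_2 ∨ (x_1 ↔ x_1))) = 8 ∨ 8 = 8
x_2 ∨ x_2 = 1 ∨ 1 = 1
~(x_2 ∨ x_2) = ~1 = 7
x_1 ∨ x_1 = 8 ∨ 8 = 8
(x_1 ∨ x_1) → x_2 = 8 → 1 = 1
~(x_2 ∨ x_2) ∨ ((x_1 ∨ x_1) → x_2) = 7 ∨ 1 = 7
((x_2 → (~x_1 → (x_1 ↔ x_1))) ∨ ((x_2 → (x_1 → x_2)) ↔ (x_2 ∨ (x_1 ↔ x_1)))) ↔ (~(x_2 ∨ x_2) ∨ ((x_1 ∨ x_1) → x_2)) = 8 ↔ 7 = 7
~(x_1 → ~x_1) → (((x_2 → (~x_1 → (x_1 ↔ x_1))) ∨ ((x_2 → (x_1 → x_2)) ↔ (x_2 ∨ (x_1 ↔ x_1)))) ↔ (~(x_2 ∨ x_2) ∨ ((x_1 ∨ x_1) → x_2))) = 8 → 7 = 7
((((x_2 ∨ ((x_1 ∨ x_1) ∨ ~x_1)) ∨ ~x_1) ∨ (((x_2 ∨ x_1) → ((x_1 ∨ x_1) ↔ x_2)) ∨ (((x_2 ∨ x_2) ↔ ~x_1) ∨ (x_1 ↔ x_2)))) → ((((x_1 ∨ x_1) ∨ ((x_2 ↔ x_2) ∨ x_2)) ∨ (x_1 → (x_1 ↔ x_2))) → ~~~x_1)) → (~(x_1 → ~x_1) → (((x_2 → (~x_1 → (x_1 ↔ x_1))) ∨ ((x_2 → (x_1 → x_2)) ↔ (x_2 ∨ (x_1 ↔ x_1)))) ↔ (~(x_2 ∨ x_2) ∨ ((x_1 ∨ x_1) → x_2)))) = 0 → 7 = 8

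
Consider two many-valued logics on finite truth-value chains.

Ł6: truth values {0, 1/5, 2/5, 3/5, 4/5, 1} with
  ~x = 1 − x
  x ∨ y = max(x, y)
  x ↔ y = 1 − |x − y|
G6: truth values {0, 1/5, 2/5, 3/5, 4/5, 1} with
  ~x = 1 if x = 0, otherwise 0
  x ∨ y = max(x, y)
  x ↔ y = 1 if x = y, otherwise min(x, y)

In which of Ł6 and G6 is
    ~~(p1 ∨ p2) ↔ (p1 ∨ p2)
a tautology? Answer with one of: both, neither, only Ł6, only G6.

In Ł6: every assignment gives 1 — tautology.
In G6: at p1 = 0, p2 = 1/5 the value is 1/5 — not a tautology.

only Ł6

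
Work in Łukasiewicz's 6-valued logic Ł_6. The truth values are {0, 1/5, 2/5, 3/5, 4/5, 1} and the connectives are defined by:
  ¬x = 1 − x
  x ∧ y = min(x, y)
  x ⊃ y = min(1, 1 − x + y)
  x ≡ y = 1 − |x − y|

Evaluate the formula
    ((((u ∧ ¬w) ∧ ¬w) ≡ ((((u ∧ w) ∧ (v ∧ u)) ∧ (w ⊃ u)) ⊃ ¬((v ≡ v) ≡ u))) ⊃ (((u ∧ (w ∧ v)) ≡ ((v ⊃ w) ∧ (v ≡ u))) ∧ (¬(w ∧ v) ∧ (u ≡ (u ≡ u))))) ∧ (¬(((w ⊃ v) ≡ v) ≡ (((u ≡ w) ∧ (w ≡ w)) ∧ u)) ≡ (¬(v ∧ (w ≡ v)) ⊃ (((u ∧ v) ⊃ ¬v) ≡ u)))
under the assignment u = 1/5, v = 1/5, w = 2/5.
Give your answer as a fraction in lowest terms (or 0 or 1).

4/5

¬w = ¬2/5 = 3/5
u ∧ ¬w = 1/5 ∧ 3/5 = 1/5
¬w = ¬2/5 = 3/5
(u ∧ ¬w) ∧ ¬w = 1/5 ∧ 3/5 = 1/5
u ∧ w = 1/5 ∧ 2/5 = 1/5
v ∧ u = 1/5 ∧ 1/5 = 1/5
(u ∧ w) ∧ (v ∧ u) = 1/5 ∧ 1/5 = 1/5
w ⊃ u = 2/5 ⊃ 1/5 = 4/5
((u ∧ w) ∧ (v ∧ u)) ∧ (w ⊃ u) = 1/5 ∧ 4/5 = 1/5
v ≡ v = 1/5 ≡ 1/5 = 1
(v ≡ v) ≡ u = 1 ≡ 1/5 = 1/5
¬((v ≡ v) ≡ u) = ¬1/5 = 4/5
(((u ∧ w) ∧ (v ∧ u)) ∧ (w ⊃ u)) ⊃ ¬((v ≡ v) ≡ u) = 1/5 ⊃ 4/5 = 1
((u ∧ ¬w) ∧ ¬w) ≡ ((((u ∧ w) ∧ (v ∧ u)) ∧ (w ⊃ u)) ⊃ ¬((v ≡ v) ≡ u)) = 1/5 ≡ 1 = 1/5
w ∧ v = 2/5 ∧ 1/5 = 1/5
u ∧ (w ∧ v) = 1/5 ∧ 1/5 = 1/5
v ⊃ w = 1/5 ⊃ 2/5 = 1
v ≡ u = 1/5 ≡ 1/5 = 1
(v ⊃ w) ∧ (v ≡ u) = 1 ∧ 1 = 1
(u ∧ (w ∧ v)) ≡ ((v ⊃ w) ∧ (v ≡ u)) = 1/5 ≡ 1 = 1/5
w ∧ v = 2/5 ∧ 1/5 = 1/5
¬(w ∧ v) = ¬1/5 = 4/5
u ≡ u = 1/5 ≡ 1/5 = 1
u ≡ (u ≡ u) = 1/5 ≡ 1 = 1/5
¬(w ∧ v) ∧ (u ≡ (u ≡ u)) = 4/5 ∧ 1/5 = 1/5
((u ∧ (w ∧ v)) ≡ ((v ⊃ w) ∧ (v ≡ u))) ∧ (¬(w ∧ v) ∧ (u ≡ (u ≡ u))) = 1/5 ∧ 1/5 = 1/5
(((u ∧ ¬w) ∧ ¬w) ≡ ((((u ∧ w) ∧ (v ∧ u)) ∧ (w ⊃ u)) ⊃ ¬((v ≡ v) ≡ u))) ⊃ (((u ∧ (w ∧ v)) ≡ ((v ⊃ w) ∧ (v ≡ u))) ∧ (¬(w ∧ v) ∧ (u ≡ (u ≡ u)))) = 1/5 ⊃ 1/5 = 1
w ⊃ v = 2/5 ⊃ 1/5 = 4/5
(w ⊃ v) ≡ v = 4/5 ≡ 1/5 = 2/5
u ≡ w = 1/5 ≡ 2/5 = 4/5
w ≡ w = 2/5 ≡ 2/5 = 1
(u ≡ w) ∧ (w ≡ w) = 4/5 ∧ 1 = 4/5
((u ≡ w) ∧ (w ≡ w)) ∧ u = 4/5 ∧ 1/5 = 1/5
((w ⊃ v) ≡ v) ≡ (((u ≡ w) ∧ (w ≡ w)) ∧ u) = 2/5 ≡ 1/5 = 4/5
¬(((w ⊃ v) ≡ v) ≡ (((u ≡ w) ∧ (w ≡ w)) ∧ u)) = ¬4/5 = 1/5
w ≡ v = 2/5 ≡ 1/5 = 4/5
v ∧ (w ≡ v) = 1/5 ∧ 4/5 = 1/5
¬(v ∧ (w ≡ v)) = ¬1/5 = 4/5
u ∧ v = 1/5 ∧ 1/5 = 1/5
¬v = ¬1/5 = 4/5
(u ∧ v) ⊃ ¬v = 1/5 ⊃ 4/5 = 1
((u ∧ v) ⊃ ¬v) ≡ u = 1 ≡ 1/5 = 1/5
¬(v ∧ (w ≡ v)) ⊃ (((u ∧ v) ⊃ ¬v) ≡ u) = 4/5 ⊃ 1/5 = 2/5
¬(((w ⊃ v) ≡ v) ≡ (((u ≡ w) ∧ (w ≡ w)) ∧ u)) ≡ (¬(v ∧ (w ≡ v)) ⊃ (((u ∧ v) ⊃ ¬v) ≡ u)) = 1/5 ≡ 2/5 = 4/5
((((u ∧ ¬w) ∧ ¬w) ≡ ((((u ∧ w) ∧ (v ∧ u)) ∧ (w ⊃ u)) ⊃ ¬((v ≡ v) ≡ u))) ⊃ (((u ∧ (w ∧ v)) ≡ ((v ⊃ w) ∧ (v ≡ u))) ∧ (¬(w ∧ v) ∧ (u ≡ (u ≡ u))))) ∧ (¬(((w ⊃ v) ≡ v) ≡ (((u ≡ w) ∧ (w ≡ w)) ∧ u)) ≡ (¬(v ∧ (w ≡ v)) ⊃ (((u ∧ v) ⊃ ¬v) ≡ u))) = 1 ∧ 4/5 = 4/5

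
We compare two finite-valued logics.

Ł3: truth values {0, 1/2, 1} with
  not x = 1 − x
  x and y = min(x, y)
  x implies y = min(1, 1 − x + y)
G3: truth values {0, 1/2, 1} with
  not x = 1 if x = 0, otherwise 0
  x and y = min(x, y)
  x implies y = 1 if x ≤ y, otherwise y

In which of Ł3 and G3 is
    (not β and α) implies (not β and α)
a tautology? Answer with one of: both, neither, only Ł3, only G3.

In Ł3: every assignment gives 1 — tautology.
In G3: every assignment gives 1 — tautology.

both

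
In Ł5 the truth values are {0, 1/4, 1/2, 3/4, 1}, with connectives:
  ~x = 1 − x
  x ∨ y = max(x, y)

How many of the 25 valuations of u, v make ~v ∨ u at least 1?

value 1: 9 assignments (counts)
value 3/4: 7 assignments
value 1/2: 5 assignments
value 1/4: 3 assignments
value 0: 1 assignment
So 9 of the 25 assignments meet the threshold.

9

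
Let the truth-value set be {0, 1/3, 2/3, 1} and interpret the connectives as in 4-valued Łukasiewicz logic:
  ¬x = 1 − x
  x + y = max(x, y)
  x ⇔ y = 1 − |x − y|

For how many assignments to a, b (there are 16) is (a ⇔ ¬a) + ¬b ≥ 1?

a = 0, b = 0 ↦ 1  ≥
a = 0, b = 1/3 ↦ 2/3  <
a = 0, b = 2/3 ↦ 1/3  <
a = 0, b = 1 ↦ 0  <
a = 1/3, b = 0 ↦ 1  ≥
a = 1/3, b = 1/3 ↦ 2/3  <
a = 1/3, b = 2/3 ↦ 2/3  <
a = 1/3, b = 1 ↦ 2/3  <
a = 2/3, b = 0 ↦ 1  ≥
a = 2/3, b = 1/3 ↦ 2/3  <
a = 2/3, b = 2/3 ↦ 2/3  <
a = 2/3, b = 1 ↦ 2/3  <
a = 1, b = 0 ↦ 1  ≥
a = 1, b = 1/3 ↦ 2/3  <
a = 1, b = 2/3 ↦ 1/3  <
a = 1, b = 1 ↦ 0  <
So 4 of the 16 assignments meet the threshold.

4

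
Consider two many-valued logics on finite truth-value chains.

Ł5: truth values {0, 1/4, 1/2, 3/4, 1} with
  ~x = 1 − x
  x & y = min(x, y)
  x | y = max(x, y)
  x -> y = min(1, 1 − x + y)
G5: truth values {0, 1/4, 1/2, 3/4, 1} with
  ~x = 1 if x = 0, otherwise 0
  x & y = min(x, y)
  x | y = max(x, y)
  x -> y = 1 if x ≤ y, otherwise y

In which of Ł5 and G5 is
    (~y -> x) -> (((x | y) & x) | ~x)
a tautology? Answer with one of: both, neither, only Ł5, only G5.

In Ł5: at x = 1/4, y = 3/4 the value is 3/4 — not a tautology.
In G5: at x = 1/4, y = 1/4 the value is 1/4 — not a tautology.

neither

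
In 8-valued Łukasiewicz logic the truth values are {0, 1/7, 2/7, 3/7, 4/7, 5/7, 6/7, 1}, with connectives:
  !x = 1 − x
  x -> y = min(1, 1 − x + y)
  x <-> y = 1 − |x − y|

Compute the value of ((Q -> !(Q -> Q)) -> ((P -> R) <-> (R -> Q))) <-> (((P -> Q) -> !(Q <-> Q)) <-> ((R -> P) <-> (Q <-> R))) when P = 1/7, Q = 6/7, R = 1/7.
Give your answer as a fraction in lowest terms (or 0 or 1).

Q -> Q = 6/7 -> 6/7 = 1
!(Q -> Q) = !1 = 0
Q -> !(Q -> Q) = 6/7 -> 0 = 1/7
P -> R = 1/7 -> 1/7 = 1
R -> Q = 1/7 -> 6/7 = 1
(P -> R) <-> (R -> Q) = 1 <-> 1 = 1
(Q -> !(Q -> Q)) -> ((P -> R) <-> (R -> Q)) = 1/7 -> 1 = 1
P -> Q = 1/7 -> 6/7 = 1
Q <-> Q = 6/7 <-> 6/7 = 1
!(Q <-> Q) = !1 = 0
(P -> Q) -> !(Q <-> Q) = 1 -> 0 = 0
R -> P = 1/7 -> 1/7 = 1
Q <-> R = 6/7 <-> 1/7 = 2/7
(R -> P) <-> (Q <-> R) = 1 <-> 2/7 = 2/7
((P -> Q) -> !(Q <-> Q)) <-> ((R -> P) <-> (Q <-> R)) = 0 <-> 2/7 = 5/7
((Q -> !(Q -> Q)) -> ((P -> R) <-> (R -> Q))) <-> (((P -> Q) -> !(Q <-> Q)) <-> ((R -> P) <-> (Q <-> R))) = 1 <-> 5/7 = 5/7

5/7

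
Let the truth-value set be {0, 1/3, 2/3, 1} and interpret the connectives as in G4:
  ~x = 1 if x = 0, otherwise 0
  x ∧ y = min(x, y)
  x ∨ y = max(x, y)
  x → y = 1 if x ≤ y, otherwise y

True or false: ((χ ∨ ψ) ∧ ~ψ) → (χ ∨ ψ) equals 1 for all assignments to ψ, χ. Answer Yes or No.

Yes

ψ = 0, χ = 0 ↦ 1
ψ = 0, χ = 1/3 ↦ 1
ψ = 0, χ = 2/3 ↦ 1
ψ = 0, χ = 1 ↦ 1
ψ = 1/3, χ = 0 ↦ 1
ψ = 1/3, χ = 1/3 ↦ 1
ψ = 1/3, χ = 2/3 ↦ 1
ψ = 1/3, χ = 1 ↦ 1
ψ = 2/3, χ = 0 ↦ 1
ψ = 2/3, χ = 1/3 ↦ 1
ψ = 2/3, χ = 2/3 ↦ 1
ψ = 2/3, χ = 1 ↦ 1
ψ = 1, χ = 0 ↦ 1
ψ = 1, χ = 1/3 ↦ 1
ψ = 1, χ = 2/3 ↦ 1
ψ = 1, χ = 1 ↦ 1
Every assignment gives a value ≥ 1.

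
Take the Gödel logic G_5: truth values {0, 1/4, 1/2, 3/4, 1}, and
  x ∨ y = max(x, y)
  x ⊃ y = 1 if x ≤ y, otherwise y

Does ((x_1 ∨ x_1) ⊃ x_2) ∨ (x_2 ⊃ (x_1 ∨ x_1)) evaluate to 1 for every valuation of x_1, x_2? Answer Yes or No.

Yes

At x_1 = 1/2, x_2 = 0, for instance:
x_1 ∨ x_1 = 1/2 ∨ 1/2 = 1/2
(x_1 ∨ x_1) ⊃ x_2 = 1/2 ⊃ 0 = 0
x_2 ⊃ (x_1 ∨ x_1) = 0 ⊃ 1/2 = 1
((x_1 ∨ x_1) ⊃ x_2) ∨ (x_2 ⊃ (x_1 ∨ x_1)) = 0 ∨ 1 = 1
and checking the remaining 24 assignments likewise gives ≥ 1 in every case.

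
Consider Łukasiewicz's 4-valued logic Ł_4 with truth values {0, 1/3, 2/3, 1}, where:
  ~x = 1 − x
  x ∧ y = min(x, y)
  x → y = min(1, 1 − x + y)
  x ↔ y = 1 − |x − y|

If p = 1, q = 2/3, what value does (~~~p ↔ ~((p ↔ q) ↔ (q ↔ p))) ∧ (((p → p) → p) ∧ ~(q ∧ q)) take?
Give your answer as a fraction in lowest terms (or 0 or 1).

~p = ~1 = 0
~~p = ~0 = 1
~~~p = ~1 = 0
p ↔ q = 1 ↔ 2/3 = 2/3
q ↔ p = 2/3 ↔ 1 = 2/3
(p ↔ q) ↔ (q ↔ p) = 2/3 ↔ 2/3 = 1
~((p ↔ q) ↔ (q ↔ p)) = ~1 = 0
~~~p ↔ ~((p ↔ q) ↔ (q ↔ p)) = 0 ↔ 0 = 1
p → p = 1 → 1 = 1
(p → p) → p = 1 → 1 = 1
q ∧ q = 2/3 ∧ 2/3 = 2/3
~(q ∧ q) = ~2/3 = 1/3
((p → p) → p) ∧ ~(q ∧ q) = 1 ∧ 1/3 = 1/3
(~~~p ↔ ~((p ↔ q) ↔ (q ↔ p))) ∧ (((p → p) → p) ∧ ~(q ∧ q)) = 1 ∧ 1/3 = 1/3

1/3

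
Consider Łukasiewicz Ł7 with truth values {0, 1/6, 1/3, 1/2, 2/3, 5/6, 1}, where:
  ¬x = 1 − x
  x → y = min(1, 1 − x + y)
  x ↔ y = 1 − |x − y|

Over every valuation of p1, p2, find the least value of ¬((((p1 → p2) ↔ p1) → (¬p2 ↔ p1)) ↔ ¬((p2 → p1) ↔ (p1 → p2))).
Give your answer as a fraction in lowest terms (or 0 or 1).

0

Take p1 = 0, p2 = 1:
p1 → p2 = 0 → 1 = 1
(p1 → p2) ↔ p1 = 1 ↔ 0 = 0
¬p2 = ¬1 = 0
¬p2 ↔ p1 = 0 ↔ 0 = 1
((p1 → p2) ↔ p1) → (¬p2 ↔ p1) = 0 → 1 = 1
p2 → p1 = 1 → 0 = 0
p1 → p2 = 0 → 1 = 1
(p2 → p1) ↔ (p1 → p2) = 0 ↔ 1 = 0
¬((p2 → p1) ↔ (p1 → p2)) = ¬0 = 1
(((p1 → p2) ↔ p1) → (¬p2 ↔ p1)) ↔ ¬((p2 → p1) ↔ (p1 → p2)) = 1 ↔ 1 = 1
¬((((p1 → p2) ↔ p1) → (¬p2 ↔ p1)) ↔ ¬((p2 → p1) ↔ (p1 → p2))) = ¬1 = 0
No assignment yields a value below 0, so this is the minimum.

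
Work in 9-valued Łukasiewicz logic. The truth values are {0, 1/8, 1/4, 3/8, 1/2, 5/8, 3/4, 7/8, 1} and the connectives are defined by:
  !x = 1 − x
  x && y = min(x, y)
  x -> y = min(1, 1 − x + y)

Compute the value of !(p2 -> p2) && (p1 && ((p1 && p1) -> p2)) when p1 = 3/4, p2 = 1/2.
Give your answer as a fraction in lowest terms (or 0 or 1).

0

p2 -> p2 = 1/2 -> 1/2 = 1
!(p2 -> p2) = !1 = 0
p1 && p1 = 3/4 && 3/4 = 3/4
(p1 && p1) -> p2 = 3/4 -> 1/2 = 3/4
p1 && ((p1 && p1) -> p2) = 3/4 && 3/4 = 3/4
!(p2 -> p2) && (p1 && ((p1 && p1) -> p2)) = 0 && 3/4 = 0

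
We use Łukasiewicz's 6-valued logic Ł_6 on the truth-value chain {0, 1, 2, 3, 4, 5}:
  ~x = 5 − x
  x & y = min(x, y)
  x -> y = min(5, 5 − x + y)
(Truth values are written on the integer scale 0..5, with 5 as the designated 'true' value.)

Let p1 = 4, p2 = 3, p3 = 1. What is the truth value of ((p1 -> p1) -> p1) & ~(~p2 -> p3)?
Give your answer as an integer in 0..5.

1

p1 -> p1 = 4 -> 4 = 5
(p1 -> p1) -> p1 = 5 -> 4 = 4
~p2 = ~3 = 2
~p2 -> p3 = 2 -> 1 = 4
~(~p2 -> p3) = ~4 = 1
((p1 -> p1) -> p1) & ~(~p2 -> p3) = 4 & 1 = 1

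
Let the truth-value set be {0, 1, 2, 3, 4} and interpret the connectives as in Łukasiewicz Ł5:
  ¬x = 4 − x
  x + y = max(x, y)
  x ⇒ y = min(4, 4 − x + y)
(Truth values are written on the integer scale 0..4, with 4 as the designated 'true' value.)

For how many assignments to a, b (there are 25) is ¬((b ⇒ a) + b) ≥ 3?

value 2: 1 assignment
value 1: 5 assignments
value 0: 19 assignments
So 0 of the 25 assignments meet the threshold.

0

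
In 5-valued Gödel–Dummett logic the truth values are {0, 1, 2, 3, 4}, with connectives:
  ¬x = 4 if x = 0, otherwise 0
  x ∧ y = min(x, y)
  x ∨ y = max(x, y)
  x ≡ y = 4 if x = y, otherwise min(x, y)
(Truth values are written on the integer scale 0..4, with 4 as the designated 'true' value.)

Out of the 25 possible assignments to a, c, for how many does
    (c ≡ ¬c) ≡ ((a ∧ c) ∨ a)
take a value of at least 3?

5

value 4: 5 assignments (counts)
value 0: 20 assignments
So 5 of the 25 assignments meet the threshold.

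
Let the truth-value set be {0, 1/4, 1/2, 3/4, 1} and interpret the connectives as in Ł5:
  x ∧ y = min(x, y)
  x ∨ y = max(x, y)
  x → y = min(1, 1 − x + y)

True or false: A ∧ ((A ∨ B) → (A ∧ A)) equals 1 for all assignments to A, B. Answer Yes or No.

Counterexample: take A = 0, B = 0.
A ∨ B = 0 ∨ 0 = 0
A ∧ A = 0 ∧ 0 = 0
(A ∨ B) → (A ∧ A) = 0 → 0 = 1
A ∧ ((A ∨ B) → (A ∧ A)) = 0 ∧ 1 = 0
This gives 0 ≠ 1.

No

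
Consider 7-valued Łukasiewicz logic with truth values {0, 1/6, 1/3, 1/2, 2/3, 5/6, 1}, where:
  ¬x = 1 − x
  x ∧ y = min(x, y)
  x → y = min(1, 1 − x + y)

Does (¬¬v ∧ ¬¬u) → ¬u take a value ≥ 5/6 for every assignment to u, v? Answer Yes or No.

Counterexample: take u = 2/3, v = 2/3.
¬v = ¬2/3 = 1/3
¬¬v = ¬1/3 = 2/3
¬u = ¬2/3 = 1/3
¬¬u = ¬1/3 = 2/3
¬¬v ∧ ¬¬u = 2/3 ∧ 2/3 = 2/3
¬u = ¬2/3 = 1/3
(¬¬v ∧ ¬¬u) → ¬u = 2/3 → 1/3 = 2/3
This gives 2/3, which is below 5/6.

No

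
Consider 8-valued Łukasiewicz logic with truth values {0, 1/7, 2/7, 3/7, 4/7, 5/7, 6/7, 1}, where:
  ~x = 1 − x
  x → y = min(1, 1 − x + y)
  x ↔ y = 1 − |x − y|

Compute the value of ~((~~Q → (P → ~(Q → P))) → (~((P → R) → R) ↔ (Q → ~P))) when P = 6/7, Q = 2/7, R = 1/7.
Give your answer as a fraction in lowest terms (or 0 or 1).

4/7

~Q = ~2/7 = 5/7
~~Q = ~5/7 = 2/7
Q → P = 2/7 → 6/7 = 1
~(Q → P) = ~1 = 0
P → ~(Q → P) = 6/7 → 0 = 1/7
~~Q → (P → ~(Q → P)) = 2/7 → 1/7 = 6/7
P → R = 6/7 → 1/7 = 2/7
(P → R) → R = 2/7 → 1/7 = 6/7
~((P → R) → R) = ~6/7 = 1/7
~P = ~6/7 = 1/7
Q → ~P = 2/7 → 1/7 = 6/7
~((P → R) → R) ↔ (Q → ~P) = 1/7 ↔ 6/7 = 2/7
(~~Q → (P → ~(Q → P))) → (~((P → R) → R) ↔ (Q → ~P)) = 6/7 → 2/7 = 3/7
~((~~Q → (P → ~(Q → P))) → (~((P → R) → R) ↔ (Q → ~P))) = ~3/7 = 4/7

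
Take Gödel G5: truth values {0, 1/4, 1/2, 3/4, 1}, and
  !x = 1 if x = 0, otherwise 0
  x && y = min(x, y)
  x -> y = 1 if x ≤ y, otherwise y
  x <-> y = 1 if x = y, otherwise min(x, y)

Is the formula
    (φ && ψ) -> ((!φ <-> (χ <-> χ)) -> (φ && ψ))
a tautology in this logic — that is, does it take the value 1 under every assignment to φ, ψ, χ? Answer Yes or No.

Yes

At φ = 3/4, ψ = 1/4, χ = 1, for instance:
φ && ψ = 3/4 && 1/4 = 1/4
!φ = !3/4 = 0
χ <-> χ = 1 <-> 1 = 1
!φ <-> (χ <-> χ) = 0 <-> 1 = 0
(!φ <-> (χ <-> χ)) -> (φ && ψ) = 0 -> 1/4 = 1
(φ && ψ) -> ((!φ <-> (χ <-> χ)) -> (φ && ψ)) = 1/4 -> 1 = 1
and checking the remaining 124 assignments likewise gives ≥ 1 in every case.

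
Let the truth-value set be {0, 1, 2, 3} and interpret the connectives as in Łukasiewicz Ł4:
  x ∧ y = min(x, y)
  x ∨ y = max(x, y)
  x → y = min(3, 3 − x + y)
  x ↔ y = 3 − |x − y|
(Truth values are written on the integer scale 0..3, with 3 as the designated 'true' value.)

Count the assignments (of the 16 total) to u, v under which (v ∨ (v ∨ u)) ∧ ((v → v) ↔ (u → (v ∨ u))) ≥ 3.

7

u = 0, v = 0 ↦ 0  <
u = 0, v = 1 ↦ 1  <
u = 0, v = 2 ↦ 2  <
u = 0, v = 3 ↦ 3  ≥
u = 1, v = 0 ↦ 1  <
u = 1, v = 1 ↦ 1  <
u = 1, v = 2 ↦ 2  <
u = 1, v = 3 ↦ 3  ≥
u = 2, v = 0 ↦ 2  <
u = 2, v = 1 ↦ 2  <
u = 2, v = 2 ↦ 2  <
u = 2, v = 3 ↦ 3  ≥
u = 3, v = 0 ↦ 3  ≥
u = 3, v = 1 ↦ 3  ≥
u = 3, v = 2 ↦ 3  ≥
u = 3, v = 3 ↦ 3  ≥
So 7 of the 16 assignments meet the threshold.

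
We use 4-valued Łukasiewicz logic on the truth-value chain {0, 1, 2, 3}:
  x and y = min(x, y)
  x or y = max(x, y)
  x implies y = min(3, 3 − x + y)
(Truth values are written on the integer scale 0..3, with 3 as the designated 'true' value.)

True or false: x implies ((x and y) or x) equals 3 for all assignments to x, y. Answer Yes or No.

x = 0, y = 0 ↦ 3
x = 0, y = 1 ↦ 3
x = 0, y = 2 ↦ 3
x = 0, y = 3 ↦ 3
x = 1, y = 0 ↦ 3
x = 1, y = 1 ↦ 3
x = 1, y = 2 ↦ 3
x = 1, y = 3 ↦ 3
x = 2, y = 0 ↦ 3
x = 2, y = 1 ↦ 3
x = 2, y = 2 ↦ 3
x = 2, y = 3 ↦ 3
x = 3, y = 0 ↦ 3
x = 3, y = 1 ↦ 3
x = 3, y = 2 ↦ 3
x = 3, y = 3 ↦ 3
Every assignment gives a value ≥ 3.

Yes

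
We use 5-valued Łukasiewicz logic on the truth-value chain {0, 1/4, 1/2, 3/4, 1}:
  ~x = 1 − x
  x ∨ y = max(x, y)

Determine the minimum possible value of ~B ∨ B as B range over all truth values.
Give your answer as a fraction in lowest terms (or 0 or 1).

Take B = 1/2:
~B = ~1/2 = 1/2
~B ∨ B = 1/2 ∨ 1/2 = 1/2
No assignment yields a value below 1/2, so this is the minimum.

1/2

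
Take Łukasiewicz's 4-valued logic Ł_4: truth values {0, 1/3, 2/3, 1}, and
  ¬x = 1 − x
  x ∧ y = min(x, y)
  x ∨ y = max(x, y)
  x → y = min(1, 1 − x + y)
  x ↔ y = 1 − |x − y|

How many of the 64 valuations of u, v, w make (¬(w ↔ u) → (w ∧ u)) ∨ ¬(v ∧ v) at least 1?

40

value 1: 40 assignments (counts)
value 2/3: 16 assignments
value 1/3: 6 assignments
value 0: 2 assignments
So 40 of the 64 assignments meet the threshold.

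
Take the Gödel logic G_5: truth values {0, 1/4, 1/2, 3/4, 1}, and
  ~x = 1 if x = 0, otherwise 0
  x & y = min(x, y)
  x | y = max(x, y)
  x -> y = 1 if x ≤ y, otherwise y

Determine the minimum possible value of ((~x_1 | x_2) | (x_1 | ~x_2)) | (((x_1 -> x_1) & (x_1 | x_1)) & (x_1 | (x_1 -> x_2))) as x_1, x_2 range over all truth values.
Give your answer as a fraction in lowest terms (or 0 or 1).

1/4

Take x_1 = 1/4, x_2 = 1/4:
~x_1 = ~1/4 = 0
~x_1 | x_2 = 0 | 1/4 = 1/4
~x_2 = ~1/4 = 0
x_1 | ~x_2 = 1/4 | 0 = 1/4
(~x_1 | x_2) | (x_1 | ~x_2) = 1/4 | 1/4 = 1/4
x_1 -> x_1 = 1/4 -> 1/4 = 1
x_1 | x_1 = 1/4 | 1/4 = 1/4
(x_1 -> x_1) & (x_1 | x_1) = 1 & 1/4 = 1/4
x_1 -> x_2 = 1/4 -> 1/4 = 1
x_1 | (x_1 -> x_2) = 1/4 | 1 = 1
((x_1 -> x_1) & (x_1 | x_1)) & (x_1 | (x_1 -> x_2)) = 1/4 & 1 = 1/4
((~x_1 | x_2) | (x_1 | ~x_2)) | (((x_1 -> x_1) & (x_1 | x_1)) & (x_1 | (x_1 -> x_2))) = 1/4 | 1/4 = 1/4
No assignment yields a value below 1/4, so this is the minimum.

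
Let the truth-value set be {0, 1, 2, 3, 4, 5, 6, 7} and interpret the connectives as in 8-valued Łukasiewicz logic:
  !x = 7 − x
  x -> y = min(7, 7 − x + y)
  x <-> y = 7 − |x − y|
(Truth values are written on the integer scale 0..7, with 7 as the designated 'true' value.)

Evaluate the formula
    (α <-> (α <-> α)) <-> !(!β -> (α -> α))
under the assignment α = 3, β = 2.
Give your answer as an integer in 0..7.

4

α <-> α = 3 <-> 3 = 7
α <-> (α <-> α) = 3 <-> 7 = 3
!β = !2 = 5
α -> α = 3 -> 3 = 7
!β -> (α -> α) = 5 -> 7 = 7
!(!β -> (α -> α)) = !7 = 0
(α <-> (α <-> α)) <-> !(!β -> (α -> α)) = 3 <-> 0 = 4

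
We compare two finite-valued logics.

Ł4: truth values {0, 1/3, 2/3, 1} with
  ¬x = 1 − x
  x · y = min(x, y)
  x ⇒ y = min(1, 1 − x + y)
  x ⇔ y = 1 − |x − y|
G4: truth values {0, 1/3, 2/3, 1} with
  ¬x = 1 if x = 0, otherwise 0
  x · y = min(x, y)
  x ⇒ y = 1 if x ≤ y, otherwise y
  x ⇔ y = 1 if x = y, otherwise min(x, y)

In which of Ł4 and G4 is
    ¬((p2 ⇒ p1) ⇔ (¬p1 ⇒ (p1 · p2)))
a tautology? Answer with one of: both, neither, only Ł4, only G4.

neither

In Ł4: at p1 = 0, p2 = 1/3 the value is 2/3 — not a tautology.
In G4: at p1 = 0, p2 = 1/3 the value is 0 — not a tautology.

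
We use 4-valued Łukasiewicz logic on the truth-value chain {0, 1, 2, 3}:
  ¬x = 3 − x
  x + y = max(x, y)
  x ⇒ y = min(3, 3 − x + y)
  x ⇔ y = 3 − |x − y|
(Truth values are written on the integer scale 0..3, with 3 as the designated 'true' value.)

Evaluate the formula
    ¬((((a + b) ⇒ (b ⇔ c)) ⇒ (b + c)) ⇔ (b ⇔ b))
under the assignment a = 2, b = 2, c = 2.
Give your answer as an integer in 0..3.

a + b = 2 + 2 = 2
b ⇔ c = 2 ⇔ 2 = 3
(a + b) ⇒ (b ⇔ c) = 2 ⇒ 3 = 3
b + c = 2 + 2 = 2
((a + b) ⇒ (b ⇔ c)) ⇒ (b + c) = 3 ⇒ 2 = 2
b ⇔ b = 2 ⇔ 2 = 3
(((a + b) ⇒ (b ⇔ c)) ⇒ (b + c)) ⇔ (b ⇔ b) = 2 ⇔ 3 = 2
¬((((a + b) ⇒ (b ⇔ c)) ⇒ (b + c)) ⇔ (b ⇔ b)) = ¬2 = 1

1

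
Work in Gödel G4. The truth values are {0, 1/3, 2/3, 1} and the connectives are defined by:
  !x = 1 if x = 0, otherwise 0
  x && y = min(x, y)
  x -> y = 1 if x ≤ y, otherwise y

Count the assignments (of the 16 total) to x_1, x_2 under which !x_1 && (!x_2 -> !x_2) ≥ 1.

4

x_1 = 0, x_2 = 0 ↦ 1  ≥
x_1 = 0, x_2 = 1/3 ↦ 1  ≥
x_1 = 0, x_2 = 2/3 ↦ 1  ≥
x_1 = 0, x_2 = 1 ↦ 1  ≥
x_1 = 1/3, x_2 = 0 ↦ 0  <
x_1 = 1/3, x_2 = 1/3 ↦ 0  <
x_1 = 1/3, x_2 = 2/3 ↦ 0  <
x_1 = 1/3, x_2 = 1 ↦ 0  <
x_1 = 2/3, x_2 = 0 ↦ 0  <
x_1 = 2/3, x_2 = 1/3 ↦ 0  <
x_1 = 2/3, x_2 = 2/3 ↦ 0  <
x_1 = 2/3, x_2 = 1 ↦ 0  <
x_1 = 1, x_2 = 0 ↦ 0  <
x_1 = 1, x_2 = 1/3 ↦ 0  <
x_1 = 1, x_2 = 2/3 ↦ 0  <
x_1 = 1, x_2 = 1 ↦ 0  <
So 4 of the 16 assignments meet the threshold.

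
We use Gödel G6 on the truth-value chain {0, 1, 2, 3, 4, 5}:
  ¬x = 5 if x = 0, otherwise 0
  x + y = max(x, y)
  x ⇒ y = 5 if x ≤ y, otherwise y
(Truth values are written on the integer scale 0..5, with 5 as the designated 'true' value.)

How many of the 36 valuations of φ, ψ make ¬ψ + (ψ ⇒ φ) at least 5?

21

value 5: 21 assignments (counts)
value 4: 1 assignment
value 3: 2 assignments
value 2: 3 assignments
value 1: 4 assignments
value 0: 5 assignments
So 21 of the 36 assignments meet the threshold.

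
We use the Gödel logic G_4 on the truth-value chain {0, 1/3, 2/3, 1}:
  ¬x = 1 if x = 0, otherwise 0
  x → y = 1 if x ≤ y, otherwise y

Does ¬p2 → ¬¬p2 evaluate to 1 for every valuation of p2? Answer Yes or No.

Counterexample: take p2 = 0.
¬p2 = ¬0 = 1
¬¬p2 = ¬1 = 0
¬p2 → ¬¬p2 = 1 → 0 = 0
This gives 0 ≠ 1.

No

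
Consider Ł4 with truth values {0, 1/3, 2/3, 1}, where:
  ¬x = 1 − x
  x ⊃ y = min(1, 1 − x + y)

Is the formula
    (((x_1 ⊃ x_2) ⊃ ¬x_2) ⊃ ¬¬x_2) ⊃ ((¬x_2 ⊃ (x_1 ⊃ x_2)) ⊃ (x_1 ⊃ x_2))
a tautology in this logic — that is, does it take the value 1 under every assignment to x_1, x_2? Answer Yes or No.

Counterexample: take x_1 = 1, x_2 = 2/3.
x_1 ⊃ x_2 = 1 ⊃ 2/3 = 2/3
¬x_2 = ¬2/3 = 1/3
(x_1 ⊃ x_2) ⊃ ¬x_2 = 2/3 ⊃ 1/3 = 2/3
¬x_2 = ¬2/3 = 1/3
¬¬x_2 = ¬1/3 = 2/3
((x_1 ⊃ x_2) ⊃ ¬x_2) ⊃ ¬¬x_2 = 2/3 ⊃ 2/3 = 1
¬x_2 = ¬2/3 = 1/3
x_1 ⊃ x_2 = 1 ⊃ 2/3 = 2/3
¬x_2 ⊃ (x_1 ⊃ x_2) = 1/3 ⊃ 2/3 = 1
x_1 ⊃ x_2 = 1 ⊃ 2/3 = 2/3
(¬x_2 ⊃ (x_1 ⊃ x_2)) ⊃ (x_1 ⊃ x_2) = 1 ⊃ 2/3 = 2/3
(((x_1 ⊃ x_2) ⊃ ¬x_2) ⊃ ¬¬x_2) ⊃ ((¬x_2 ⊃ (x_1 ⊃ x_2)) ⊃ (x_1 ⊃ x_2)) = 1 ⊃ 2/3 = 2/3
This gives 2/3 ≠ 1.

No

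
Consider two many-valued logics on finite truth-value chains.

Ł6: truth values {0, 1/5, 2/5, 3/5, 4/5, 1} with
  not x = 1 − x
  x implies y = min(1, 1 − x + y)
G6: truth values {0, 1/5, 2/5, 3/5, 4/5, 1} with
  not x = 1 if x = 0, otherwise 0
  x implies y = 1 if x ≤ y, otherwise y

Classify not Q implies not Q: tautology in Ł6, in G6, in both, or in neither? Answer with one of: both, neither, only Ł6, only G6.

both

In Ł6: every assignment gives 1 — tautology.
In G6: every assignment gives 1 — tautology.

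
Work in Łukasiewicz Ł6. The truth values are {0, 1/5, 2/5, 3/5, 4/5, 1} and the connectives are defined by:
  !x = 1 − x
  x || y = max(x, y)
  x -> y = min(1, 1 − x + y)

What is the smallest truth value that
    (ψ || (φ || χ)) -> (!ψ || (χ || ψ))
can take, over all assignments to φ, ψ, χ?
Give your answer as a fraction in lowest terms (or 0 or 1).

Take φ = 1, ψ = 2/5, χ = 0:
φ || χ = 1 || 0 = 1
ψ || (φ || χ) = 2/5 || 1 = 1
!ψ = !2/5 = 3/5
χ || ψ = 0 || 2/5 = 2/5
!ψ || (χ || ψ) = 3/5 || 2/5 = 3/5
(ψ || (φ || χ)) -> (!ψ || (χ || ψ)) = 1 -> 3/5 = 3/5
No assignment yields a value below 3/5, so this is the minimum.

3/5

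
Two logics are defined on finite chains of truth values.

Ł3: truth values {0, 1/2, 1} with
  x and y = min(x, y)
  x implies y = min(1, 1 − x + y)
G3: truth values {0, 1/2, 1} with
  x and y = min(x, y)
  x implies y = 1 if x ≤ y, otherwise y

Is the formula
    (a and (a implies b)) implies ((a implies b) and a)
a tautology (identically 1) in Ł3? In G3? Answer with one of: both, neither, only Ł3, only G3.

In Ł3: every assignment gives 1 — tautology.
In G3: every assignment gives 1 — tautology.

both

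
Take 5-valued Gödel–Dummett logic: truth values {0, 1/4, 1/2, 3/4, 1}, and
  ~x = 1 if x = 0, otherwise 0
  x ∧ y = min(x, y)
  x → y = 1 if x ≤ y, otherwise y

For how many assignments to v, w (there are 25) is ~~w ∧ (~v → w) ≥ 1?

17

value 1: 17 assignments (counts)
value 3/4: 1 assignment
value 1/2: 1 assignment
value 1/4: 1 assignment
value 0: 5 assignments
So 17 of the 25 assignments meet the threshold.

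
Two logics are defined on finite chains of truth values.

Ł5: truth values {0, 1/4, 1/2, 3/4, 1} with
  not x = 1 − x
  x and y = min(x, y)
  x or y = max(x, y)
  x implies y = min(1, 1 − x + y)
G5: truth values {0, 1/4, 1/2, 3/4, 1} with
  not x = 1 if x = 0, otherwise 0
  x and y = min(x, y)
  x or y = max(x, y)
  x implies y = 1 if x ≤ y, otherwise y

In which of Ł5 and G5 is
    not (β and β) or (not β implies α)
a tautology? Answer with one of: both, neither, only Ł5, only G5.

only G5

In Ł5: at α = 0, β = 1/4 the value is 3/4 — not a tautology.
In G5: every assignment gives 1 — tautology.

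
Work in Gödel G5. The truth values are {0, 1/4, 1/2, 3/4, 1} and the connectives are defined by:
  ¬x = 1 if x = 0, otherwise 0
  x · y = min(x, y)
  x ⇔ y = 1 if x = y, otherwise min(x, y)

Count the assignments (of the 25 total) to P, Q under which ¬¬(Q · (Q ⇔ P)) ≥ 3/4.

value 1: 16 assignments (counts)
value 0: 9 assignments
So 16 of the 25 assignments meet the threshold.

16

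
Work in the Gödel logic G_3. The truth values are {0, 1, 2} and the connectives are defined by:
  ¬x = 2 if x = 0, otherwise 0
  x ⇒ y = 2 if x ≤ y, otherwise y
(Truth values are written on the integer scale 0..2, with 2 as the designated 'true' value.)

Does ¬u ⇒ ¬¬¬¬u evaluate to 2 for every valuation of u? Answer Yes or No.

No

Counterexample: take u = 0.
¬u = ¬0 = 2
¬¬u = ¬2 = 0
¬¬¬u = ¬0 = 2
¬¬¬¬u = ¬2 = 0
¬u ⇒ ¬¬¬¬u = 2 ⇒ 0 = 0
This gives 0 ≠ 2.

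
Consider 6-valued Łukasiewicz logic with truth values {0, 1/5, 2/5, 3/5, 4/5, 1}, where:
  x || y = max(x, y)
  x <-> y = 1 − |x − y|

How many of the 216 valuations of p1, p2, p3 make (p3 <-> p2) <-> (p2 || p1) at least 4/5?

119

value 1: 49 assignments (counts)
value 4/5: 70 assignments (counts)
value 3/5: 45 assignments
value 2/5: 30 assignments
value 1/5: 14 assignments
value 0: 8 assignments
So 119 of the 216 assignments meet the threshold.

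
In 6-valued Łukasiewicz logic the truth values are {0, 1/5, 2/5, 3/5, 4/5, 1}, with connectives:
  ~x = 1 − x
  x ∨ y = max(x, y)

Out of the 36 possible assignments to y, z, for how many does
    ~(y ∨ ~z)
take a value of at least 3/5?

9

value 1: 1 assignment (counts)
value 4/5: 3 assignments (counts)
value 3/5: 5 assignments (counts)
value 2/5: 7 assignments
value 1/5: 9 assignments
value 0: 11 assignments
So 9 of the 36 assignments meet the threshold.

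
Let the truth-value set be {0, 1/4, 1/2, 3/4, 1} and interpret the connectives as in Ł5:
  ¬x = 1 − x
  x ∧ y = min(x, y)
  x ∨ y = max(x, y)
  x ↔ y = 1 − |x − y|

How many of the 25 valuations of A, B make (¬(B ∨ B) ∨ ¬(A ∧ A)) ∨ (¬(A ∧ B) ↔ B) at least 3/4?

value 1: 13 assignments (counts)
value 3/4: 7 assignments (counts)
value 1/2: 3 assignments
value 1/4: 1 assignment
value 0: 1 assignment
So 20 of the 25 assignments meet the threshold.

20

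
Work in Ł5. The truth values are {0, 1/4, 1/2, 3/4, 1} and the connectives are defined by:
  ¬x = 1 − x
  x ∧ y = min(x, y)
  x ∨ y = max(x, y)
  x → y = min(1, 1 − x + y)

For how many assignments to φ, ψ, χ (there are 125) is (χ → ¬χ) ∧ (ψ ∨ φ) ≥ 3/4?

48

value 1: 27 assignments (counts)
value 3/4: 21 assignments (counts)
value 1/2: 36 assignments
value 1/4: 12 assignments
value 0: 29 assignments
So 48 of the 125 assignments meet the threshold.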